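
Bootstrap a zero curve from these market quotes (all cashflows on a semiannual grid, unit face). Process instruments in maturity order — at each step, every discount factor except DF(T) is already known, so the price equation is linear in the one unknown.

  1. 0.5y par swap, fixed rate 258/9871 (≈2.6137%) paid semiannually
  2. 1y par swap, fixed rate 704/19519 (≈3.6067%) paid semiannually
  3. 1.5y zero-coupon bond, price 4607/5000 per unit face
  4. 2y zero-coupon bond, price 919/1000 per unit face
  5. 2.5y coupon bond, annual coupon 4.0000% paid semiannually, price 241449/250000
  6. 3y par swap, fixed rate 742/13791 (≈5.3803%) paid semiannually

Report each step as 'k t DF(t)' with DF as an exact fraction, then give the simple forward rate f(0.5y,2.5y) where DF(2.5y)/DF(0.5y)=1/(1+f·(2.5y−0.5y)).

step 1 [0.5y] swap r/2=129/9871: DF=(1 − 129/9871·(0))/(1+129/9871) = 9871/10000 ≈ 0.987100
step 2 [1y] swap r/2=352/19519: DF=(1 − 352/19519·(0.987100))/(1+352/19519) = 603/625 ≈ 0.964800
step 3 [1.5y] zero: DF = P = 4607/5000 ≈ 0.921400
step 4 [2y] zero: DF = P = 919/1000 ≈ 0.919000
step 5 [2.5y] bond c/2=1/50: DF=(241449/250000 − 1/50·(0.987100+0.964800+0.921400+0.919000))/(1+1/50) = 349/400 ≈ 0.872500
step 6 [3y] swap r/2=371/13791: DF=(1 − 371/13791·(0.987100+0.964800+0.921400+0.919000+0.872500))/(1+371/13791) = 2129/2500 ≈ 0.851600

1 1/2 9871/10000
2 1 603/625
3 3/2 4607/5000
4 2 919/1000
5 5/2 349/400
6 3 2129/2500
f(0.5y,2.5y) = ((9871/10000)/(349/400) − 1)/(2) = 573/8725 ≈ 6.5673%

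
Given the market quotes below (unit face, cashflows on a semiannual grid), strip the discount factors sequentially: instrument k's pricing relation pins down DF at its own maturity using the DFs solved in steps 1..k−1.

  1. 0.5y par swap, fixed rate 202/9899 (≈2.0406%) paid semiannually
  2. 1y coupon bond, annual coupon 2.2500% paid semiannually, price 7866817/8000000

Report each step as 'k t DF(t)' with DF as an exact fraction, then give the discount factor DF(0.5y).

step 1 [0.5y] swap r/2=101/9899: DF=(1 − 101/9899·(0))/(1+101/9899) = 9899/10000 ≈ 0.989900
step 2 [1y] bond c/2=9/800: DF=(7866817/8000000 − 9/800·(0.989900))/(1+9/800) = 4807/5000 ≈ 0.961400

1 1/2 9899/10000
2 1 4807/5000
DF(0.5y) = 9899/10000 ≈ 0.989900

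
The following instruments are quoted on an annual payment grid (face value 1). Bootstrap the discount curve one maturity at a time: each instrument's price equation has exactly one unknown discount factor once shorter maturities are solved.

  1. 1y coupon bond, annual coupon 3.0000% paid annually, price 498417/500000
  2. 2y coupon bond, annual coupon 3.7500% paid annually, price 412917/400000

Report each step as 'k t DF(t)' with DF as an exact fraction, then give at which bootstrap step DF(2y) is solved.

1 1 4839/5000
2 2 24/25
DF(2y) is solved at step 2

step 1 [1y] bond c/1=3/100: DF=(498417/500000 − 3/100·(0))/(1+3/100) = 4839/5000 ≈ 0.967800
step 2 [2y] bond c/1=3/80: DF=(412917/400000 − 3/80·(0.967800))/(1+3/80) = 24/25 ≈ 0.960000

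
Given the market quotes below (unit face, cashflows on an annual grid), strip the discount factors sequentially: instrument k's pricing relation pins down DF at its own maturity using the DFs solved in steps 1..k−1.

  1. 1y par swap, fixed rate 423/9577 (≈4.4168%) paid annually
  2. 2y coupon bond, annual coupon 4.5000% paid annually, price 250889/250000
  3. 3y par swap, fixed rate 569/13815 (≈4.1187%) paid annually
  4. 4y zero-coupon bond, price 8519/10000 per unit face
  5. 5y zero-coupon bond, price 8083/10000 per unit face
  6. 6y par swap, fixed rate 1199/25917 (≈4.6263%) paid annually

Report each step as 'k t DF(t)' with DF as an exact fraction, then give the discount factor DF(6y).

step 1 [1y] swap r/1=423/9577: DF=(1 − 423/9577·(0))/(1+423/9577) = 9577/10000 ≈ 0.957700
step 2 [2y] bond c/1=9/200: DF=(250889/250000 − 9/200·(0.957700))/(1+9/200) = 9191/10000 ≈ 0.919100
step 3 [3y] swap r/1=569/13815: DF=(1 − 569/13815·(0.957700+0.919100))/(1+569/13815) = 4431/5000 ≈ 0.886200
step 4 [4y] zero: DF = P = 8519/10000 ≈ 0.851900
step 5 [5y] zero: DF = P = 8083/10000 ≈ 0.808300
step 6 [6y] swap r/1=1199/25917: DF=(1 − 1199/25917·(0.957700+0.919100+0.886200+0.851900+0.808300))/(1+1199/25917) = 3801/5000 ≈ 0.760200

1 1 9577/10000
2 2 9191/10000
3 3 4431/5000
4 4 8519/10000
5 5 8083/10000
6 6 3801/5000
DF(6y) = 3801/5000 ≈ 0.760200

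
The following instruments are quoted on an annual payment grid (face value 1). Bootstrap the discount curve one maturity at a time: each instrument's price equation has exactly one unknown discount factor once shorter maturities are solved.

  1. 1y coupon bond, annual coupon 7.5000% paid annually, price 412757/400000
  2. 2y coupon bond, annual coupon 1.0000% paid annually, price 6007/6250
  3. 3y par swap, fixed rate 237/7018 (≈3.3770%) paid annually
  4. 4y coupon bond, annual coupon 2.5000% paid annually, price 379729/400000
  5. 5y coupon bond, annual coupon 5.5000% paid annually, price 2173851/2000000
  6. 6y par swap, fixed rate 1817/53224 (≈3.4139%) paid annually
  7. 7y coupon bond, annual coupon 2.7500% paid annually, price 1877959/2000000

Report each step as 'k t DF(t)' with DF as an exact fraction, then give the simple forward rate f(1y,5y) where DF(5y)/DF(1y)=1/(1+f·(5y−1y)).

step 1 [1y] bond c/1=3/40: DF=(412757/400000 − 3/40·(0))/(1+3/40) = 9599/10000 ≈ 0.959900
step 2 [2y] bond c/1=1/100: DF=(6007/6250 − 1/100·(0.959900))/(1+1/100) = 9421/10000 ≈ 0.942100
step 3 [3y] swap r/1=237/7018: DF=(1 − 237/7018·(0.959900+0.942100))/(1+237/7018) = 2263/2500 ≈ 0.905200
step 4 [4y] bond c/1=1/40: DF=(379729/400000 − 1/40·(0.959900+0.942100+0.905200))/(1+1/40) = 8577/10000 ≈ 0.857700
step 5 [5y] bond c/1=11/200: DF=(2173851/2000000 − 11/200·(0.959900+0.942100+0.905200+0.857700))/(1+11/200) = 1049/1250 ≈ 0.839200
step 6 [6y] swap r/1=1817/53224: DF=(1 − 1817/53224·(0.959900+0.942100+0.905200+0.857700+0.839200))/(1+1817/53224) = 8183/10000 ≈ 0.818300
step 7 [7y] bond c/1=11/400: DF=(1877959/2000000 − 11/400·(0.959900+0.942100+0.905200+0.857700+0.839200+0.818300))/(1+11/400) = 3857/5000 ≈ 0.771400

1 1 9599/10000
2 2 9421/10000
3 3 2263/2500
4 4 8577/10000
5 5 1049/1250
6 6 8183/10000
7 7 3857/5000
f(1y,5y) = ((9599/10000)/(1049/1250) − 1)/(4) = 1207/33568 ≈ 3.5957%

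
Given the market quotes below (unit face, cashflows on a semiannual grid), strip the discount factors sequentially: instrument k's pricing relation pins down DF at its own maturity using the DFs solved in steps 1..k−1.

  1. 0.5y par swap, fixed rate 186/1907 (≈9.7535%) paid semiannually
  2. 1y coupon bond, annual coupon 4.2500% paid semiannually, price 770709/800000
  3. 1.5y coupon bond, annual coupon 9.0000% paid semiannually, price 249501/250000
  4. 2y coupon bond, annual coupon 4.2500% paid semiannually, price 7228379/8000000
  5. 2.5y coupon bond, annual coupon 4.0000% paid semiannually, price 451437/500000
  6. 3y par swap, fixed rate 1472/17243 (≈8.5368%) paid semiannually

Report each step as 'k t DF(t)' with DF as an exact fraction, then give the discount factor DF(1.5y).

step 1 [0.5y] swap r/2=93/1907: DF=(1 − 93/1907·(0))/(1+93/1907) = 1907/2000 ≈ 0.953500
step 2 [1y] bond c/2=17/800: DF=(770709/800000 − 17/800·(0.953500))/(1+17/800) = 1847/2000 ≈ 0.923500
step 3 [1.5y] bond c/2=9/200: DF=(249501/250000 − 9/200·(0.953500+0.923500))/(1+9/200) = 4371/5000 ≈ 0.874200
step 4 [2y] bond c/2=17/800: DF=(7228379/8000000 − 17/800·(0.953500+0.923500+0.874200))/(1+17/800) = 331/400 ≈ 0.827500
step 5 [2.5y] bond c/2=1/50: DF=(451437/500000 − 1/50·(0.953500+0.923500+0.874200+0.827500))/(1+1/50) = 163/200 ≈ 0.815000
step 6 [3y] swap r/2=736/17243: DF=(1 − 736/17243·(0.953500+0.923500+0.874200+0.827500+0.815000))/(1+736/17243) = 487/625 ≈ 0.779200

1 1/2 1907/2000
2 1 1847/2000
3 3/2 4371/5000
4 2 331/400
5 5/2 163/200
6 3 487/625
DF(1.5y) = 4371/5000 ≈ 0.874200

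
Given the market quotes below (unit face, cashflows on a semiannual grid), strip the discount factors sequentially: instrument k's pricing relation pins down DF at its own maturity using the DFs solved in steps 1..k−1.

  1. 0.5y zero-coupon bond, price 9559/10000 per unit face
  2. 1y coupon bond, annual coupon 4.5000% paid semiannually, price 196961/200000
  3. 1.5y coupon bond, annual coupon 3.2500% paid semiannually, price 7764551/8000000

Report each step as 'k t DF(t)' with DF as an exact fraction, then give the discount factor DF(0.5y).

step 1 [0.5y] zero: DF = P = 9559/10000 ≈ 0.955900
step 2 [1y] bond c/2=9/400: DF=(196961/200000 − 9/400·(0.955900))/(1+9/400) = 9421/10000 ≈ 0.942100
step 3 [1.5y] bond c/2=13/800: DF=(7764551/8000000 − 13/800·(0.955900+0.942100))/(1+13/800) = 9247/10000 ≈ 0.924700

1 1/2 9559/10000
2 1 9421/10000
3 3/2 9247/10000
DF(0.5y) = 9559/10000 ≈ 0.955900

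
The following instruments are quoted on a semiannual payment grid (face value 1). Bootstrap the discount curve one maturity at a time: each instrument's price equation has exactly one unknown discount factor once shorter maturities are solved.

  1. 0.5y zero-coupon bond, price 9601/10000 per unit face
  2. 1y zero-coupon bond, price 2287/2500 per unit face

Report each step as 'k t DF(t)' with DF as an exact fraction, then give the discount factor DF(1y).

1 1/2 9601/10000
2 1 2287/2500
DF(1y) = 2287/2500 ≈ 0.914800

step 1 [0.5y] zero: DF = P = 9601/10000 ≈ 0.960100
step 2 [1y] zero: DF = P = 2287/2500 ≈ 0.914800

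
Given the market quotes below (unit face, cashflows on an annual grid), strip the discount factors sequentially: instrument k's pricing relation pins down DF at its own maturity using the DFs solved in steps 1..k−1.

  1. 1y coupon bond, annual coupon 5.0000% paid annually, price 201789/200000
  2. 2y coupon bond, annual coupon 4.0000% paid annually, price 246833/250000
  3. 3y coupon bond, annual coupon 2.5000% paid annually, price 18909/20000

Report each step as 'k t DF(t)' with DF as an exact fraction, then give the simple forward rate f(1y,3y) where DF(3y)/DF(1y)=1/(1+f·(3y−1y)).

step 1 [1y] bond c/1=1/20: DF=(201789/200000 − 1/20·(0))/(1+1/20) = 9609/10000 ≈ 0.960900
step 2 [2y] bond c/1=1/25: DF=(246833/250000 − 1/25·(0.960900))/(1+1/25) = 2281/2500 ≈ 0.912400
step 3 [3y] bond c/1=1/40: DF=(18909/20000 − 1/40·(0.960900+0.912400))/(1+1/40) = 8767/10000 ≈ 0.876700

1 1 9609/10000
2 2 2281/2500
3 3 8767/10000
f(1y,3y) = ((9609/10000)/(8767/10000) − 1)/(2) = 421/8767 ≈ 4.8021%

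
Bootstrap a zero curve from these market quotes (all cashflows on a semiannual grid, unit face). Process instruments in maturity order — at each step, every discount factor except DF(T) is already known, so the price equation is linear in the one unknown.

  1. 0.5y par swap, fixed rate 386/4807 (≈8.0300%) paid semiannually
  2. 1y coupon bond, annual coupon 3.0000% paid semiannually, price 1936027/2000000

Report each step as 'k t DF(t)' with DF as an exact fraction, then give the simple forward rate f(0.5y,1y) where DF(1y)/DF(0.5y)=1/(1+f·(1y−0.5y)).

1 1/2 4807/5000
2 1 1879/2000
f(0.5y,1y) = ((4807/5000)/(1879/2000) − 1)/(1/2) = 438/9395 ≈ 4.6621%

step 1 [0.5y] swap r/2=193/4807: DF=(1 − 193/4807·(0))/(1+193/4807) = 4807/5000 ≈ 0.961400
step 2 [1y] bond c/2=3/200: DF=(1936027/2000000 − 3/200·(0.961400))/(1+3/200) = 1879/2000 ≈ 0.939500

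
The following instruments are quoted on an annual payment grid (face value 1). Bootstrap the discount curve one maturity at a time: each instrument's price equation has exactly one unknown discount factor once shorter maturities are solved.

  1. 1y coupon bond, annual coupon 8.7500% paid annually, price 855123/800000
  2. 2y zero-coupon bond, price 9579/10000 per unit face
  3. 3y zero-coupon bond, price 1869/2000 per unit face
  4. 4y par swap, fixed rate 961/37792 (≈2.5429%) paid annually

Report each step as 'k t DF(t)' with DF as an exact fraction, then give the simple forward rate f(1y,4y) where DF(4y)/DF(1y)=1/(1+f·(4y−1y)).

step 1 [1y] bond c/1=7/80: DF=(855123/800000 − 7/80·(0))/(1+7/80) = 9829/10000 ≈ 0.982900
step 2 [2y] zero: DF = P = 9579/10000 ≈ 0.957900
step 3 [3y] zero: DF = P = 1869/2000 ≈ 0.934500
step 4 [4y] swap r/1=961/37792: DF=(1 − 961/37792·(0.982900+0.957900+0.934500))/(1+961/37792) = 9039/10000 ≈ 0.903900

1 1 9829/10000
2 2 9579/10000
3 3 1869/2000
4 4 9039/10000
f(1y,4y) = ((9829/10000)/(9039/10000) − 1)/(3) = 790/27117 ≈ 2.9133%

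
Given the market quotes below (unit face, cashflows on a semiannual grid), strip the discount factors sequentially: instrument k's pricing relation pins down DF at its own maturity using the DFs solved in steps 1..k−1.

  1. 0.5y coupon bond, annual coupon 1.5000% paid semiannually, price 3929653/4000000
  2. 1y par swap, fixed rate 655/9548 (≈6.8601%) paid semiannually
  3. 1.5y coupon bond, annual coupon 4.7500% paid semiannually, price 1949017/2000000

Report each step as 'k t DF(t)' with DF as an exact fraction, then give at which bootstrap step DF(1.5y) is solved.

step 1 [0.5y] bond c/2=3/400: DF=(3929653/4000000 − 3/400·(0))/(1+3/400) = 9751/10000 ≈ 0.975100
step 2 [1y] swap r/2=655/19096: DF=(1 − 655/19096·(0.975100))/(1+655/19096) = 1869/2000 ≈ 0.934500
step 3 [1.5y] bond c/2=19/800: DF=(1949017/2000000 − 19/800·(0.975100+0.934500))/(1+19/800) = 2269/2500 ≈ 0.907600

1 1/2 9751/10000
2 1 1869/2000
3 3/2 2269/2500
DF(1.5y) is solved at step 3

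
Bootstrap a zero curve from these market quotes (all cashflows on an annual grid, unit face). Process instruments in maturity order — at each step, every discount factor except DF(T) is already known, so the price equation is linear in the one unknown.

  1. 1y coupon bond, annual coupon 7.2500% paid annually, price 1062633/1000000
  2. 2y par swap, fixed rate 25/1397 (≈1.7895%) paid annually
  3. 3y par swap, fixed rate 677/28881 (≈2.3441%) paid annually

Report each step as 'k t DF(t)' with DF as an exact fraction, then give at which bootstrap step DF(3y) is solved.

step 1 [1y] bond c/1=29/400: DF=(1062633/1000000 − 29/400·(0))/(1+29/400) = 2477/2500 ≈ 0.990800
step 2 [2y] swap r/1=25/1397: DF=(1 − 25/1397·(0.990800))/(1+25/1397) = 193/200 ≈ 0.965000
step 3 [3y] swap r/1=677/28881: DF=(1 − 677/28881·(0.990800+0.965000))/(1+677/28881) = 9323/10000 ≈ 0.932300

1 1 2477/2500
2 2 193/200
3 3 9323/10000
DF(3y) is solved at step 3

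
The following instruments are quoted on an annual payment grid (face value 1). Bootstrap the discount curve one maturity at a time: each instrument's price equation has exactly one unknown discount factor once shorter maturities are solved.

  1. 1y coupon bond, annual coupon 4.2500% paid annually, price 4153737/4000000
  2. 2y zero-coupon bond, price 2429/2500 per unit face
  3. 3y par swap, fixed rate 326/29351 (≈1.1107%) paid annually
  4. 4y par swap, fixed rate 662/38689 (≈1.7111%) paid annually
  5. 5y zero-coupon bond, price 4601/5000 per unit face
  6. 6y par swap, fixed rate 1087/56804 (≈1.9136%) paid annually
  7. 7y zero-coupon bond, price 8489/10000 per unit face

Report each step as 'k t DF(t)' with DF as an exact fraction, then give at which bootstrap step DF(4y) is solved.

1 1 9961/10000
2 2 2429/2500
3 3 4837/5000
4 4 4669/5000
5 5 4601/5000
6 6 8913/10000
7 7 8489/10000
DF(4y) is solved at step 4

step 1 [1y] bond c/1=17/400: DF=(4153737/4000000 − 17/400·(0))/(1+17/400) = 9961/10000 ≈ 0.996100
step 2 [2y] zero: DF = P = 2429/2500 ≈ 0.971600
step 3 [3y] swap r/1=326/29351: DF=(1 − 326/29351·(0.996100+0.971600))/(1+326/29351) = 4837/5000 ≈ 0.967400
step 4 [4y] swap r/1=662/38689: DF=(1 − 662/38689·(0.996100+0.971600+0.967400))/(1+662/38689) = 4669/5000 ≈ 0.933800
step 5 [5y] zero: DF = P = 4601/5000 ≈ 0.920200
step 6 [6y] swap r/1=1087/56804: DF=(1 − 1087/56804·(0.996100+0.971600+0.967400+0.933800+0.920200))/(1+1087/56804) = 8913/10000 ≈ 0.891300
step 7 [7y] zero: DF = P = 8489/10000 ≈ 0.848900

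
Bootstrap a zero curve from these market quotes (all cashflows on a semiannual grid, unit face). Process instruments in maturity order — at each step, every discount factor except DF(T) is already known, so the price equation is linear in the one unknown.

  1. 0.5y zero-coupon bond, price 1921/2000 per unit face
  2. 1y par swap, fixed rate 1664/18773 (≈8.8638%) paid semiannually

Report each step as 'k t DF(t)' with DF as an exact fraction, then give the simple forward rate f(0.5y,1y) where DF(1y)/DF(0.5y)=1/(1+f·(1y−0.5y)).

step 1 [0.5y] zero: DF = P = 1921/2000 ≈ 0.960500
step 2 [1y] swap r/2=832/18773: DF=(1 − 832/18773·(0.960500))/(1+832/18773) = 573/625 ≈ 0.916800

1 1/2 1921/2000
2 1 573/625
f(0.5y,1y) = ((1921/2000)/(573/625) − 1)/(1/2) = 437/4584 ≈ 9.5332%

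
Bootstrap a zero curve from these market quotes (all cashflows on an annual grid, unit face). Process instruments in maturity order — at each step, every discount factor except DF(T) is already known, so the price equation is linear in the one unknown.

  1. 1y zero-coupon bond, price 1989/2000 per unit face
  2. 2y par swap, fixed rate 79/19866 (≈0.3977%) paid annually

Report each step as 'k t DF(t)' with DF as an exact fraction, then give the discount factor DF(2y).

step 1 [1y] zero: DF = P = 1989/2000 ≈ 0.994500
step 2 [2y] swap r/1=79/19866: DF=(1 − 79/19866·(0.994500))/(1+79/19866) = 9921/10000 ≈ 0.992100

1 1 1989/2000
2 2 9921/10000
DF(2y) = 9921/10000 ≈ 0.992100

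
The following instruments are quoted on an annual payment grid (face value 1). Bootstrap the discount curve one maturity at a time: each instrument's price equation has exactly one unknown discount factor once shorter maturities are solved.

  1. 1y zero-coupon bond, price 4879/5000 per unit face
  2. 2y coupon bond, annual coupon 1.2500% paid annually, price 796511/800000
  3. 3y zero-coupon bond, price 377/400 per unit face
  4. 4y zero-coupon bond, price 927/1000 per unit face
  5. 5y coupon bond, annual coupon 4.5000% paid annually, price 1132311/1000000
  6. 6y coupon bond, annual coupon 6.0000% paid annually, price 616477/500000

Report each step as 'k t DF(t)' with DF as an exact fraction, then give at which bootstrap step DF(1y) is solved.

step 1 [1y] zero: DF = P = 4879/5000 ≈ 0.975800
step 2 [2y] bond c/1=1/80: DF=(796511/800000 − 1/80·(0.975800))/(1+1/80) = 9713/10000 ≈ 0.971300
step 3 [3y] zero: DF = P = 377/400 ≈ 0.942500
step 4 [4y] zero: DF = P = 927/1000 ≈ 0.927000
step 5 [5y] bond c/1=9/200: DF=(1132311/1000000 − 9/200·(0.975800+0.971300+0.942500+0.927000))/(1+9/200) = 1149/1250 ≈ 0.919200
step 6 [6y] bond c/1=3/50: DF=(616477/500000 − 3/50·(0.975800+0.971300+0.942500+0.927000+0.919200))/(1+3/50) = 8951/10000 ≈ 0.895100

1 1 4879/5000
2 2 9713/10000
3 3 377/400
4 4 927/1000
5 5 1149/1250
6 6 8951/10000
DF(1y) is solved at step 1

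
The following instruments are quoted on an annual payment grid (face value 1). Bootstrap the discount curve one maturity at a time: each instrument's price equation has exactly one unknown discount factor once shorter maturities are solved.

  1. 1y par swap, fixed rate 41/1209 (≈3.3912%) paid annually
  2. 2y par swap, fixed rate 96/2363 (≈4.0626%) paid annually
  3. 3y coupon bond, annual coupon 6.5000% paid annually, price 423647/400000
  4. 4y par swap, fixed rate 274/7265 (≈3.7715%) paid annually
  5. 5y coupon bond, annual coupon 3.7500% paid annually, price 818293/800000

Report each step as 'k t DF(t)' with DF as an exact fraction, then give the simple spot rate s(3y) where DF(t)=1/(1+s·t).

step 1 [1y] swap r/1=41/1209: DF=(1 − 41/1209·(0))/(1+41/1209) = 1209/1250 ≈ 0.967200
step 2 [2y] swap r/1=96/2363: DF=(1 − 96/2363·(0.967200))/(1+96/2363) = 577/625 ≈ 0.923200
step 3 [3y] bond c/1=13/200: DF=(423647/400000 − 13/200·(0.967200+0.923200))/(1+13/200) = 8791/10000 ≈ 0.879100
step 4 [4y] swap r/1=274/7265: DF=(1 − 274/7265·(0.967200+0.923200+0.879100))/(1+274/7265) = 863/1000 ≈ 0.863000
step 5 [5y] bond c/1=3/80: DF=(818293/800000 − 3/80·(0.967200+0.923200+0.879100+0.863000))/(1+3/80) = 4273/5000 ≈ 0.854600

1 1 1209/1250
2 2 577/625
3 3 8791/10000
4 4 863/1000
5 5 4273/5000
s(3y) = (1/(8791/10000) − 1)/(3) = 403/8791 ≈ 4.5842%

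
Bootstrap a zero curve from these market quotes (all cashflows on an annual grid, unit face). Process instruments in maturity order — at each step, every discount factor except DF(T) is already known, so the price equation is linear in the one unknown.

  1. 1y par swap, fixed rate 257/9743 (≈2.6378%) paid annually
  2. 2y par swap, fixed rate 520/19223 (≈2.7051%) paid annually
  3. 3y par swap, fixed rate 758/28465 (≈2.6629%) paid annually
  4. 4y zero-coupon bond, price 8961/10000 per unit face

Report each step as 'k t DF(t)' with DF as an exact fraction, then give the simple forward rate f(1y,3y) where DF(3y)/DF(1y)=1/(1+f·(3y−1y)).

step 1 [1y] swap r/1=257/9743: DF=(1 − 257/9743·(0))/(1+257/9743) = 9743/10000 ≈ 0.974300
step 2 [2y] swap r/1=520/19223: DF=(1 − 520/19223·(0.974300))/(1+520/19223) = 237/250 ≈ 0.948000
step 3 [3y] swap r/1=758/28465: DF=(1 − 758/28465·(0.974300+0.948000))/(1+758/28465) = 4621/5000 ≈ 0.924200
step 4 [4y] zero: DF = P = 8961/10000 ≈ 0.896100

1 1 9743/10000
2 2 237/250
3 3 4621/5000
4 4 8961/10000
f(1y,3y) = ((9743/10000)/(4621/5000) − 1)/(2) = 501/18484 ≈ 2.7105%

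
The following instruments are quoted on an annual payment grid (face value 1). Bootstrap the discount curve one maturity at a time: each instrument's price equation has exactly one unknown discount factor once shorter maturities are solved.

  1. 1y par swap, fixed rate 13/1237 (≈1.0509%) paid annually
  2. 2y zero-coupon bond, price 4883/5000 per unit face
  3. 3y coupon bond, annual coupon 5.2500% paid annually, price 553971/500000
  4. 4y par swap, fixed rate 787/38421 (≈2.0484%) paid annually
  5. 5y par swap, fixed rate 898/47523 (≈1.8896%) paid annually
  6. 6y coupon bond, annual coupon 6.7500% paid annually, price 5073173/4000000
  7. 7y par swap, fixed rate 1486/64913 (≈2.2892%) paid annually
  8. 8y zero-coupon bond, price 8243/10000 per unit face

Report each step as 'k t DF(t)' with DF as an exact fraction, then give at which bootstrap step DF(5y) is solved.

1 1 1237/1250
2 2 4883/5000
3 3 4773/5000
4 4 9213/10000
5 5 4551/5000
6 6 2219/2500
7 7 4257/5000
8 8 8243/10000
DF(5y) is solved at step 5

step 1 [1y] swap r/1=13/1237: DF=(1 − 13/1237·(0))/(1+13/1237) = 1237/1250 ≈ 0.989600
step 2 [2y] zero: DF = P = 4883/5000 ≈ 0.976600
step 3 [3y] bond c/1=21/400: DF=(553971/500000 − 21/400·(0.989600+0.976600))/(1+21/400) = 4773/5000 ≈ 0.954600
step 4 [4y] swap r/1=787/38421: DF=(1 − 787/38421·(0.989600+0.976600+0.954600))/(1+787/38421) = 9213/10000 ≈ 0.921300
step 5 [5y] swap r/1=898/47523: DF=(1 − 898/47523·(0.989600+0.976600+0.954600+0.921300))/(1+898/47523) = 4551/5000 ≈ 0.910200
step 6 [6y] bond c/1=27/400: DF=(5073173/4000000 − 27/400·(0.989600+0.976600+0.954600+0.921300+0.910200))/(1+27/400) = 2219/2500 ≈ 0.887600
step 7 [7y] swap r/1=1486/64913: DF=(1 − 1486/64913·(0.989600+0.976600+0.954600+0.921300+0.910200+0.887600))/(1+1486/64913) = 4257/5000 ≈ 0.851400
step 8 [8y] zero: DF = P = 8243/10000 ≈ 0.824300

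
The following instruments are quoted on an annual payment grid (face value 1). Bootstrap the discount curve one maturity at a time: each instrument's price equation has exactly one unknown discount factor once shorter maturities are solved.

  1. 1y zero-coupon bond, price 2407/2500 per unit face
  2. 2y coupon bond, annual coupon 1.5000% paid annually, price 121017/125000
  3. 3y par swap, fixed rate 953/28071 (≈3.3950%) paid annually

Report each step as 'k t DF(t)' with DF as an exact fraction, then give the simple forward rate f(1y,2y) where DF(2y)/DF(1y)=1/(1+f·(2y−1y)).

step 1 [1y] zero: DF = P = 2407/2500 ≈ 0.962800
step 2 [2y] bond c/1=3/200: DF=(121017/125000 − 3/200·(0.962800))/(1+3/200) = 2349/2500 ≈ 0.939600
step 3 [3y] swap r/1=953/28071: DF=(1 − 953/28071·(0.962800+0.939600))/(1+953/28071) = 9047/10000 ≈ 0.904700

1 1 2407/2500
2 2 2349/2500
3 3 9047/10000
f(1y,2y) = ((2407/2500)/(2349/2500) − 1)/(1) = 2/81 ≈ 2.4691%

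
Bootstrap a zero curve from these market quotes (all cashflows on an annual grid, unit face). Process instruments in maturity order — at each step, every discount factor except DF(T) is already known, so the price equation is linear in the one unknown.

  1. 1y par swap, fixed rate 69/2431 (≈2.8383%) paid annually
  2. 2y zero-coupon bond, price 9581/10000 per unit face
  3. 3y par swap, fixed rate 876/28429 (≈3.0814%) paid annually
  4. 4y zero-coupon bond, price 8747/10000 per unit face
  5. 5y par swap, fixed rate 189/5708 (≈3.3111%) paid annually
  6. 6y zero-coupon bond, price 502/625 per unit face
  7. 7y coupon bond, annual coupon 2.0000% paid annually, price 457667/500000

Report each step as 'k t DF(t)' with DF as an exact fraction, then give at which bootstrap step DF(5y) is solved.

step 1 [1y] swap r/1=69/2431: DF=(1 − 69/2431·(0))/(1+69/2431) = 2431/2500 ≈ 0.972400
step 2 [2y] zero: DF = P = 9581/10000 ≈ 0.958100
step 3 [3y] swap r/1=876/28429: DF=(1 − 876/28429·(0.972400+0.958100))/(1+876/28429) = 2281/2500 ≈ 0.912400
step 4 [4y] zero: DF = P = 8747/10000 ≈ 0.874700
step 5 [5y] swap r/1=189/5708: DF=(1 − 189/5708·(0.972400+0.958100+0.912400+0.874700))/(1+189/5708) = 1061/1250 ≈ 0.848800
step 6 [6y] zero: DF = P = 502/625 ≈ 0.803200
step 7 [7y] bond c/1=1/50: DF=(457667/500000 − 1/50·(0.972400+0.958100+0.912400+0.874700+0.848800+0.803200))/(1+1/50) = 7921/10000 ≈ 0.792100

1 1 2431/2500
2 2 9581/10000
3 3 2281/2500
4 4 8747/10000
5 5 1061/1250
6 6 502/625
7 7 7921/10000
DF(5y) is solved at step 5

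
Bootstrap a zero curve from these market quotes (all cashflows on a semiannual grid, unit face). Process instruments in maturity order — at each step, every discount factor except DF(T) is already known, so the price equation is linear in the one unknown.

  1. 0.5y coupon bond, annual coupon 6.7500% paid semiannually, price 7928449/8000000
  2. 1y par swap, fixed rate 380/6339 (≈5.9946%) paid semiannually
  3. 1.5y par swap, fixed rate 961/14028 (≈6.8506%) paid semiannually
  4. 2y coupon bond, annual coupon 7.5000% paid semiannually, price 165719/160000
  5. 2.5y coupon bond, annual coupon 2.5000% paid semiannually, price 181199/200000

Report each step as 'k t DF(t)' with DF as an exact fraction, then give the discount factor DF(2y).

1 1/2 9587/10000
2 1 943/1000
3 3/2 9039/10000
4 2 8969/10000
5 5/2 8491/10000
DF(2y) = 8969/10000 ≈ 0.896900

step 1 [0.5y] bond c/2=27/800: DF=(7928449/8000000 − 27/800·(0))/(1+27/800) = 9587/10000 ≈ 0.958700
step 2 [1y] swap r/2=190/6339: DF=(1 − 190/6339·(0.958700))/(1+190/6339) = 943/1000 ≈ 0.943000
step 3 [1.5y] swap r/2=961/28056: DF=(1 − 961/28056·(0.958700+0.943000))/(1+961/28056) = 9039/10000 ≈ 0.903900
step 4 [2y] bond c/2=3/80: DF=(165719/160000 − 3/80·(0.958700+0.943000+0.903900))/(1+3/80) = 8969/10000 ≈ 0.896900
step 5 [2.5y] bond c/2=1/80: DF=(181199/200000 − 1/80·(0.958700+0.943000+0.903900+0.896900))/(1+1/80) = 8491/10000 ≈ 0.849100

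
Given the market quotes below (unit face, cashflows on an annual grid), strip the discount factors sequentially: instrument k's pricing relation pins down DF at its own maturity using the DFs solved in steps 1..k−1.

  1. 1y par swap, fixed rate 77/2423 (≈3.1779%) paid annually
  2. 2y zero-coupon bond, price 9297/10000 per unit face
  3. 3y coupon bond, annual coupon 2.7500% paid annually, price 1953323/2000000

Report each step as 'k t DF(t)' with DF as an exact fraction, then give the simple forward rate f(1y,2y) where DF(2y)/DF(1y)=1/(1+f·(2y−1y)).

step 1 [1y] swap r/1=77/2423: DF=(1 − 77/2423·(0))/(1+77/2423) = 2423/2500 ≈ 0.969200
step 2 [2y] zero: DF = P = 9297/10000 ≈ 0.929700
step 3 [3y] bond c/1=11/400: DF=(1953323/2000000 − 11/400·(0.969200+0.929700))/(1+11/400) = 8997/10000 ≈ 0.899700

1 1 2423/2500
2 2 9297/10000
3 3 8997/10000
f(1y,2y) = ((2423/2500)/(9297/10000) − 1)/(1) = 395/9297 ≈ 4.2487%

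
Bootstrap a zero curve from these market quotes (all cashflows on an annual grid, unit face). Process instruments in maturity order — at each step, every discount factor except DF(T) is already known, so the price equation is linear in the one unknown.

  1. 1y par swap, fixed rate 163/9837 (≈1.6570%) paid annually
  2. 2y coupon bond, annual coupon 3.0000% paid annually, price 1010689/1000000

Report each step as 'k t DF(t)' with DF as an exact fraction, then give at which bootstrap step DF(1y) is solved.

step 1 [1y] swap r/1=163/9837: DF=(1 − 163/9837·(0))/(1+163/9837) = 9837/10000 ≈ 0.983700
step 2 [2y] bond c/1=3/100: DF=(1010689/1000000 − 3/100·(0.983700))/(1+3/100) = 4763/5000 ≈ 0.952600

1 1 9837/10000
2 2 4763/5000
DF(1y) is solved at step 1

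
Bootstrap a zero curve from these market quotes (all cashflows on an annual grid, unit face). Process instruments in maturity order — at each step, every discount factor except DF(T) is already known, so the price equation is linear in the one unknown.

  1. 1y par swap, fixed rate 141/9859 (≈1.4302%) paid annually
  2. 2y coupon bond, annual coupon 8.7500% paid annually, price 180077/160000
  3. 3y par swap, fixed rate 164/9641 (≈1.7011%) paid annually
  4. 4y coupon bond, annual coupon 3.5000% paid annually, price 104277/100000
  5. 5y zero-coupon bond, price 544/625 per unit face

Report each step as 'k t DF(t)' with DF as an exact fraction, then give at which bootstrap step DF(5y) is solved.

1 1 9859/10000
2 2 2389/2500
3 3 2377/2500
4 4 9097/10000
5 5 544/625
DF(5y) is solved at step 5

step 1 [1y] swap r/1=141/9859: DF=(1 − 141/9859·(0))/(1+141/9859) = 9859/10000 ≈ 0.985900
step 2 [2y] bond c/1=7/80: DF=(180077/160000 − 7/80·(0.985900))/(1+7/80) = 2389/2500 ≈ 0.955600
step 3 [3y] swap r/1=164/9641: DF=(1 − 164/9641·(0.985900+0.955600))/(1+164/9641) = 2377/2500 ≈ 0.950800
step 4 [4y] bond c/1=7/200: DF=(104277/100000 − 7/200·(0.985900+0.955600+0.950800))/(1+7/200) = 9097/10000 ≈ 0.909700
step 5 [5y] zero: DF = P = 544/625 ≈ 0.870400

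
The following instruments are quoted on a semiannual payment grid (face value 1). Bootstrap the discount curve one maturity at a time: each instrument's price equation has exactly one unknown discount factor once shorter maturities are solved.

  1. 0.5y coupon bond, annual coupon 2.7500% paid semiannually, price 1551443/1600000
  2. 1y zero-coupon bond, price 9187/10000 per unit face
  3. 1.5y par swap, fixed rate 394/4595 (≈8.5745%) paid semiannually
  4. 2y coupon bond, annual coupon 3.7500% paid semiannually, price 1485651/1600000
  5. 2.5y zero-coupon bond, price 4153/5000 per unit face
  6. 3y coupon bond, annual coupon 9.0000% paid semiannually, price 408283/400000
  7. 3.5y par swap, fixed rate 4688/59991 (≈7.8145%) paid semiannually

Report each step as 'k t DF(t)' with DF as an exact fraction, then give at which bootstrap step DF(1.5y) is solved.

step 1 [0.5y] bond c/2=11/800: DF=(1551443/1600000 − 11/800·(0))/(1+11/800) = 1913/2000 ≈ 0.956500
step 2 [1y] zero: DF = P = 9187/10000 ≈ 0.918700
step 3 [1.5y] swap r/2=197/4595: DF=(1 − 197/4595·(0.956500+0.918700))/(1+197/4595) = 4409/5000 ≈ 0.881800
step 4 [2y] bond c/2=3/160: DF=(1485651/1600000 − 3/160·(0.956500+0.918700+0.881800))/(1+3/160) = 8607/10000 ≈ 0.860700
step 5 [2.5y] zero: DF = P = 4153/5000 ≈ 0.830600
step 6 [3y] bond c/2=9/200: DF=(408283/400000 − 9/200·(0.956500+0.918700+0.881800+0.860700+0.830600))/(1+9/200) = 1963/2500 ≈ 0.785200
step 7 [3.5y] swap r/2=2344/59991: DF=(1 − 2344/59991·(0.956500+0.918700+0.881800+0.860700+0.830600+0.785200))/(1+2344/59991) = 957/1250 ≈ 0.765600

1 1/2 1913/2000
2 1 9187/10000
3 3/2 4409/5000
4 2 8607/10000
5 5/2 4153/5000
6 3 1963/2500
7 7/2 957/1250
DF(1.5y) is solved at step 3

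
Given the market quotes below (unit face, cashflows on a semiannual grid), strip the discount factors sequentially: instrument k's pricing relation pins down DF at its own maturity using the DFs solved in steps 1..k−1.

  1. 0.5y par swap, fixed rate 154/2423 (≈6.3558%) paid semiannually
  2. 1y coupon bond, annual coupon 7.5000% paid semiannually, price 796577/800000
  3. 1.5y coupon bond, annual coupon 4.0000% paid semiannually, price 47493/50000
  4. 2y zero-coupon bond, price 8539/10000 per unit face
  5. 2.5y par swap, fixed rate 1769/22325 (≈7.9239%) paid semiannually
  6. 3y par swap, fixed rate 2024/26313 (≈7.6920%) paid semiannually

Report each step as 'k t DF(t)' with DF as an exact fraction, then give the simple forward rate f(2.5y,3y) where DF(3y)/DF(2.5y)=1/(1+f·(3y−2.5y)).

1 1/2 2423/2500
2 1 9247/10000
3 3/2 8941/10000
4 2 8539/10000
5 5/2 8231/10000
6 3 997/1250
f(2.5y,3y) = ((8231/10000)/(997/1250) − 1)/(1/2) = 255/3988 ≈ 6.3942%

step 1 [0.5y] swap r/2=77/2423: DF=(1 − 77/2423·(0))/(1+77/2423) = 2423/2500 ≈ 0.969200
step 2 [1y] bond c/2=3/80: DF=(796577/800000 − 3/80·(0.969200))/(1+3/80) = 9247/10000 ≈ 0.924700
step 3 [1.5y] bond c/2=1/50: DF=(47493/50000 − 1/50·(0.969200+0.924700))/(1+1/50) = 8941/10000 ≈ 0.894100
step 4 [2y] zero: DF = P = 8539/10000 ≈ 0.853900
step 5 [2.5y] swap r/2=1769/44650: DF=(1 − 1769/44650·(0.969200+0.924700+0.894100+0.853900))/(1+1769/44650) = 8231/10000 ≈ 0.823100
step 6 [3y] swap r/2=1012/26313: DF=(1 − 1012/26313·(0.969200+0.924700+0.894100+0.853900+0.823100))/(1+1012/26313) = 997/1250 ≈ 0.797600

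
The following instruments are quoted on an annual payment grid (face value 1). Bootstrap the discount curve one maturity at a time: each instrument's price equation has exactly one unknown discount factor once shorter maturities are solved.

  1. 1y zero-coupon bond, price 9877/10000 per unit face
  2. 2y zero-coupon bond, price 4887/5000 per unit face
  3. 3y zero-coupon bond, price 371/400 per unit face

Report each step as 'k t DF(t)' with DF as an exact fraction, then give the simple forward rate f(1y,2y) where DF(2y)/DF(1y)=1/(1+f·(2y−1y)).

1 1 9877/10000
2 2 4887/5000
3 3 371/400
f(1y,2y) = ((9877/10000)/(4887/5000) − 1)/(1) = 103/9774 ≈ 1.0538%

step 1 [1y] zero: DF = P = 9877/10000 ≈ 0.987700
step 2 [2y] zero: DF = P = 4887/5000 ≈ 0.977400
step 3 [3y] zero: DF = P = 371/400 ≈ 0.927500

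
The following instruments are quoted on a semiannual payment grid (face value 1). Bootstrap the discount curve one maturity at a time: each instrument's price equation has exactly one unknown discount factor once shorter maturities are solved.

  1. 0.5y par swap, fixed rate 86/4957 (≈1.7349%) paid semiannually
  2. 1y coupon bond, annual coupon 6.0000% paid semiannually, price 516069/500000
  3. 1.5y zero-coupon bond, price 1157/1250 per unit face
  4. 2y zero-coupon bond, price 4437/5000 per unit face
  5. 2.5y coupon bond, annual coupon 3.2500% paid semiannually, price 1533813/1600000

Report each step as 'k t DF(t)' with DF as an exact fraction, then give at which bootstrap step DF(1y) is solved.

1 1/2 4957/5000
2 1 2433/2500
3 3/2 1157/1250
4 2 4437/5000
5 5/2 8829/10000
DF(1y) is solved at step 2

step 1 [0.5y] swap r/2=43/4957: DF=(1 − 43/4957·(0))/(1+43/4957) = 4957/5000 ≈ 0.991400
step 2 [1y] bond c/2=3/100: DF=(516069/500000 − 3/100·(0.991400))/(1+3/100) = 2433/2500 ≈ 0.973200
step 3 [1.5y] zero: DF = P = 1157/1250 ≈ 0.925600
step 4 [2y] zero: DF = P = 4437/5000 ≈ 0.887400
step 5 [2.5y] bond c/2=13/800: DF=(1533813/1600000 − 13/800·(0.991400+0.973200+0.925600+0.887400))/(1+13/800) = 8829/10000 ≈ 0.882900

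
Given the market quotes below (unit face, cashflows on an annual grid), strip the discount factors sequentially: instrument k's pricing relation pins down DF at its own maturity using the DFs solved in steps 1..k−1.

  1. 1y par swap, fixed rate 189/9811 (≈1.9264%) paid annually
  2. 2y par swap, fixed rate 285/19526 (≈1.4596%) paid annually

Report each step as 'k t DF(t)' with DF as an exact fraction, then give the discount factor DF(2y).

1 1 9811/10000
2 2 1943/2000
DF(2y) = 1943/2000 ≈ 0.971500

step 1 [1y] swap r/1=189/9811: DF=(1 − 189/9811·(0))/(1+189/9811) = 9811/10000 ≈ 0.981100
step 2 [2y] swap r/1=285/19526: DF=(1 − 285/19526·(0.981100))/(1+285/19526) = 1943/2000 ≈ 0.971500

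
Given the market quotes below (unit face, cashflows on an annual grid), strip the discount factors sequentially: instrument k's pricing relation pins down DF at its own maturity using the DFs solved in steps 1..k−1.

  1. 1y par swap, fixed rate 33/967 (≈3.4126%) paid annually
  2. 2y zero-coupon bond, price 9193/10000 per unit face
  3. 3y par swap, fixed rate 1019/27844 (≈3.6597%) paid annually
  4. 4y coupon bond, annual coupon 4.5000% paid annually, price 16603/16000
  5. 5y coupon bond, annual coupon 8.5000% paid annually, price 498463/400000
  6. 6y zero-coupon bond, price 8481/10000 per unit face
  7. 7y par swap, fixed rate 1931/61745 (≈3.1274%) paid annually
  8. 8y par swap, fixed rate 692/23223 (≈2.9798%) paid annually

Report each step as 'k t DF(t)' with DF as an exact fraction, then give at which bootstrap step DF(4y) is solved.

step 1 [1y] swap r/1=33/967: DF=(1 − 33/967·(0))/(1+33/967) = 967/1000 ≈ 0.967000
step 2 [2y] zero: DF = P = 9193/10000 ≈ 0.919300
step 3 [3y] swap r/1=1019/27844: DF=(1 − 1019/27844·(0.967000+0.919300))/(1+1019/27844) = 8981/10000 ≈ 0.898100
step 4 [4y] bond c/1=9/200: DF=(16603/16000 − 9/200·(0.967000+0.919300+0.898100))/(1+9/200) = 8731/10000 ≈ 0.873100
step 5 [5y] bond c/1=17/200: DF=(498463/400000 − 17/200·(0.967000+0.919300+0.898100+0.873100))/(1+17/200) = 431/500 ≈ 0.862000
step 6 [6y] zero: DF = P = 8481/10000 ≈ 0.848100
step 7 [7y] swap r/1=1931/61745: DF=(1 − 1931/61745·(0.967000+0.919300+0.898100+0.873100+0.862000+0.848100))/(1+1931/61745) = 8069/10000 ≈ 0.806900
step 8 [8y] swap r/1=692/23223: DF=(1 − 692/23223·(0.967000+0.919300+0.898100+0.873100+0.862000+0.848100+0.806900))/(1+692/23223) = 1981/2500 ≈ 0.792400

1 1 967/1000
2 2 9193/10000
3 3 8981/10000
4 4 8731/10000
5 5 431/500
6 6 8481/10000
7 7 8069/10000
8 8 1981/2500
DF(4y) is solved at step 4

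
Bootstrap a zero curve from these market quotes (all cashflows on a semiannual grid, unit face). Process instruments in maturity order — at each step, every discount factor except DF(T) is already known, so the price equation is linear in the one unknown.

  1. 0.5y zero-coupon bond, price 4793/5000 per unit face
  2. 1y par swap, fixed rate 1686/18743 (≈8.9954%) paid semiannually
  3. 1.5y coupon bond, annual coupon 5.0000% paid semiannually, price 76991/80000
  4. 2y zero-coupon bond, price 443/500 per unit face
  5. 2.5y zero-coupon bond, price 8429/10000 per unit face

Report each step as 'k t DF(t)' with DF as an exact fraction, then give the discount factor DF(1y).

step 1 [0.5y] zero: DF = P = 4793/5000 ≈ 0.958600
step 2 [1y] swap r/2=843/18743: DF=(1 − 843/18743·(0.958600))/(1+843/18743) = 9157/10000 ≈ 0.915700
step 3 [1.5y] bond c/2=1/40: DF=(76991/80000 − 1/40·(0.958600+0.915700))/(1+1/40) = 2233/2500 ≈ 0.893200
step 4 [2y] zero: DF = P = 443/500 ≈ 0.886000
step 5 [2.5y] zero: DF = P = 8429/10000 ≈ 0.842900

1 1/2 4793/5000
2 1 9157/10000
3 3/2 2233/2500
4 2 443/500
5 5/2 8429/10000
DF(1y) = 9157/10000 ≈ 0.915700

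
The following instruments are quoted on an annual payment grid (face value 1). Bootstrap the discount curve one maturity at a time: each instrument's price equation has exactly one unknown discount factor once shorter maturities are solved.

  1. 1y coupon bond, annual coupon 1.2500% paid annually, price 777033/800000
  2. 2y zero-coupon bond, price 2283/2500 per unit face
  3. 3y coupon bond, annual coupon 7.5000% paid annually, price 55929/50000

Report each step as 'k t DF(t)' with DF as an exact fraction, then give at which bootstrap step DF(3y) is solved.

1 1 9593/10000
2 2 2283/2500
3 3 9099/10000
DF(3y) is solved at step 3

step 1 [1y] bond c/1=1/80: DF=(777033/800000 − 1/80·(0))/(1+1/80) = 9593/10000 ≈ 0.959300
step 2 [2y] zero: DF = P = 2283/2500 ≈ 0.913200
step 3 [3y] bond c/1=3/40: DF=(55929/50000 − 3/40·(0.959300+0.913200))/(1+3/40) = 9099/10000 ≈ 0.909900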